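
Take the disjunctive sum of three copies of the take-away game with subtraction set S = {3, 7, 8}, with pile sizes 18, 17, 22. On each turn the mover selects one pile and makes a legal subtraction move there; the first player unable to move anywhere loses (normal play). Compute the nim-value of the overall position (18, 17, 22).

All piles use S = {3, 7, 8}:
G(0) = 0
G(1) = mex{} = 0
G(2) = mex{} = 0
G(3) = mex{0} = 1
G(4) = mex{0} = 1
G(5) = mex{0} = 1
G(6) = mex{1} = 0
G(7) = mex{1,0} = 2
G(8) = mex{1,0,0} = 2
G(9) = mex{0,0,0} = 1
G(10) = mex{2,1,0} = 3
G(11) = mex{2,1,1} = 0
G(12) = mex{1,1,1} = 0
G(13) = mex{3,0,1} = 2
G(14) = mex{0,2,0} = 1
G(15) = mex{0,2,2} = 1
G(16) = mex{2,1,2} = 0
G(17) = mex{1,3,1} = 0
G(18) = mex{1,0,3} = 2
G(19) = mex{0,0,0} = 1
G(20) = mex{0,2,0} = 1
G(21) = mex{2,1,2} = 0
G(22) = mex{1,1,1} = 0
Pile A: G(18) = 2.
Pile B: G(17) = 0.
Pile C: G(22) = 0.
Combined Grundy value = 2 ⊕ 0 ⊕ 0 = 2.

2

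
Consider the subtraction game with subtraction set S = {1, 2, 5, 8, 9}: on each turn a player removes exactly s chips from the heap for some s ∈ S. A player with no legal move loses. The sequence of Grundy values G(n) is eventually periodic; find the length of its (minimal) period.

n :  0  1  2  3  4  5  6  7  8  9 10 11 12 13 14 15 16 17 18 19 20 21
G :  0  1  2  0  1  2  0  1  2  3  0  1  2  0  1  2  0  1  2  3  0  1
G(n+10) = G(n) holds for n = 0,…,8 (a full window of length max(S) = 9), so the sequence is purely periodic with period 10.

10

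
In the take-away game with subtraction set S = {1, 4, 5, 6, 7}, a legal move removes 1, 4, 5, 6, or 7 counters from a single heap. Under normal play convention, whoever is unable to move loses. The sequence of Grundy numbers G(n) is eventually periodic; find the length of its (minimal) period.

10

n :  0  1  2  3  4  5  6  7  8  9 10 11 12 13 14 15 16 17 18 19 20 21
G :  0  1  0  1  2  3  2  3  4  5  0  1  0  1  2  3  2  3  4  5  0  1
G(n+10) = G(n) holds for n = 0,…,6 (a full window of length max(S) = 7), so the sequence is purely periodic with period 10.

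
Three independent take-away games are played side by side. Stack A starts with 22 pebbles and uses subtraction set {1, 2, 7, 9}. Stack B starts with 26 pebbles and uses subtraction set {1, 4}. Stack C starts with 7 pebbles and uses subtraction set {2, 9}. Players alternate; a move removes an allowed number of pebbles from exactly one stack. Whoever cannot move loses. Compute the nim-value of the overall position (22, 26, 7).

0

Stack A, S = {1, 2, 7, 9}:
n :  0  1  2  3  4  5  6  7  8  9 10 11 12 13 14 15 16 17 18 19 20 21 22
G :  0  1  2  0  1  2  0  1  2  3  4  0  1  2  0  1  2  0  1  2  3  4  0
G_A(22) = 0.
Stack B, S = {1, 4}:
n :  0  1  2  3  4  5  6  7  8  9 10 11 12 13 14 15 16 17 18 19 20 21 22 23 24 25 26
G :  0  1  0  1  2  0  1  0  1  2  0  1  0  1  2  0  1  0  1  2  0  1  0  1  2  0  1
G_B(26) = 1.
Stack C, S = {2, 9}:
n : 0 1 2 3 4 5 6 7
G : 0 0 1 1 0 0 1 1
G_C(7) = 1.
Combined Grundy value = 0 ⊕ 1 ⊕ 1 = 0.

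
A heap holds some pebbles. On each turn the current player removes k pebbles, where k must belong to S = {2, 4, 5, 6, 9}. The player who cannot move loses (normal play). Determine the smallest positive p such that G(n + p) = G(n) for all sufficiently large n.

18

n :  0  1  2  3  4  5  6  7  8  9 10 11 12 13 14 15 16 17 18 19 20 21 22 23 24 25 26 27 28 29 30 31 32 33 34 35 36 37
G :  0  0  1  1  2  2  3  3  0  4  1  0  2  1  3  2  4  3  0  0  1  1  2  2  3  3  0  4  1  0  2  1  3  2  4  3  0  0
G(n+18) = G(n) holds for n = 0,…,8 (a full window of length max(S) = 9), so the sequence is purely periodic with period 18.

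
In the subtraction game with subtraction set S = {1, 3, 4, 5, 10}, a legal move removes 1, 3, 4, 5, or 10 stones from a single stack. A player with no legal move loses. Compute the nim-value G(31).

1

G(0) = 0
G(1) = mex{0} = 1
G(2) = mex{1} = 0
G(3) = mex{0,0} = 1
G(4) = mex{1,1,0} = 2
G(5) = mex{2,0,1,0} = 3
G(6) = mex{3,1,0,1} = 2
G(7) = mex{2,2,1,0} = 3
G(8) = mex{3,3,2,1} = 0
G(9) = mex{0,2,3,2} = 1
G(10) = mex{1,3,2,3,0} = 4
G(11) = mex{4,0,3,2,1} = 5
G(12) = mex{5,1,0,3,0} = 2
G(13) = mex{2,4,1,0,1} = 3
G(14) = mex{3,5,4,1,2} = 0
G(15) = mex{0,2,5,4,3} = 1
G(16) = mex{1,3,2,5,2} = 0
G(17) = mex{0,0,3,2,3} = 1
G(18) = mex{1,1,0,3,0} = 2
G(19) = mex{2,0,1,0,1} = 3
G(20) = mex{3,1,0,1,4} = 2
G(21) = mex{2,2,1,0,5} = 3
G(22) = mex{3,3,2,1,2} = 0
G(23) = mex{0,2,3,2,3} = 1
G(24) = mex{1,3,2,3,0} = 4
G(25) = mex{4,0,3,2,1} = 5
G(26) = mex{5,1,0,3,0} = 2
G(27) = mex{2,4,1,0,1} = 3
G(28) = mex{3,5,4,1,2} = 0
G(29) = mex{0,2,5,4,3} = 1
G(30) = mex{1,3,2,5,2} = 0
G(31) = mex{0,0,3,2,3} = 1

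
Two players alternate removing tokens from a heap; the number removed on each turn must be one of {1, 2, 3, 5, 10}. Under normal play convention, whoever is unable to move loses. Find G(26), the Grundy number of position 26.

2

n :  0  1  2  3  4  5  6  7  8  9 10 11 12 13 14 15 16 17 18 19 20 21 22 23 24 25 26
G :  0  1  2  3  0  1  2  3  0  1  2  3  0  1  2  3  0  1  2  3  0  1  2  3  0  1  2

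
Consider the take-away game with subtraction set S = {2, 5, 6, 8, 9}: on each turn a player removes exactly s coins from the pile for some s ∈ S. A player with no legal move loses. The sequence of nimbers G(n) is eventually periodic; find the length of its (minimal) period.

14

G(0) = 0
G(1) = mex{} = 0
G(2) = mex{0} = 1
G(3) = mex{0} = 1
G(4) = mex{1} = 0
G(5) = mex{1,0} = 2
G(6) = mex{0,0,0} = 1
G(7) = mex{2,1,0} = 3
G(8) = mex{1,1,1,0} = 2
G(9) = mex{3,0,1,0,0} = 2
G(10) = mex{2,2,0,1,0} = 3
G(11) = mex{2,1,2,1,1} = 0
G(12) = mex{3,3,1,0,1} = 2
G(13) = mex{0,2,3,2,0} = 1
G(14) = mex{2,2,2,1,2} = 0
G(15) = mex{1,3,2,3,1} = 0
G(16) = mex{0,0,3,2,3} = 1
G(17) = mex{0,2,0,2,2} = 1
G(18) = mex{1,1,2,3,2} = 0
G(19) = mex{1,0,1,0,3} = 2
G(20) = mex{0,0,0,2,0} = 1
G(21) = mex{2,1,0,1,2} = 3
G(22) = mex{1,1,1,0,1} = 2
G(23) = mex{3,0,1,0,0} = 2
G(24) = mex{2,2,0,1,0} = 3
G(25) = mex{2,1,2,1,1} = 0
G(26) = mex{3,3,1,0,1} = 2
G(27) = mex{0,2,3,2,0} = 1
G(28) = mex{2,2,2,1,2} = 0
G(29) = mex{1,3,2,3,1} = 0
G(n+14) = G(n) holds for n = 0,…,8 (a full window of length max(S) = 9), so the sequence is purely periodic with period 14.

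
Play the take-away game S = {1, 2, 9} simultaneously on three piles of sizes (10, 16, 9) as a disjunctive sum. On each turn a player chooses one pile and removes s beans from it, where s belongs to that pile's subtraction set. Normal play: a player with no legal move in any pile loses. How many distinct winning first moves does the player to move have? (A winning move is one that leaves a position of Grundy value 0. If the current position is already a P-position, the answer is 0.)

2

All piles use S = {1, 2, 9}:
n :  0  1  2  3  4  5  6  7  8  9 10 11 12 13 14 15 16
G :  0  1  2  0  1  2  0  1  2  3  0  1  2  0  1  2  0
Pile A: G(10) = 0.
Pile B: G(16) = 0.
Pile C: G(9) = 3.
Combined Grundy value = 0 ⊕ 0 ⊕ 3 = 3.
A winning move leaves total XOR = 0, i.e. changes one component's Grundy value g to g ⊕ X where X is the current total.
Pile A: need g' = 0⊕3 = 3. Options: 10−1→G=3, 10−2→G=2, 10−9→G=1. Hits: 1.
Pile B: need g' = 0⊕3 = 3. Options: 16−1→G=2, 16−2→G=1, 16−9→G=1. Hits: 0.
Pile C: need g' = 3⊕3 = 0. Options: 9−1→G=2, 9−2→G=1, 9−9→G=0. Hits: 1.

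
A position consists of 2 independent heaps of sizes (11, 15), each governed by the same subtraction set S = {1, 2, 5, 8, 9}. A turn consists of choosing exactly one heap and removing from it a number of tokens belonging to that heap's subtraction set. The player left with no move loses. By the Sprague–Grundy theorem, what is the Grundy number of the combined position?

3

All heaps use S = {1, 2, 5, 8, 9}:
n :  0  1  2  3  4  5  6  7  8  9 10 11 12 13 14 15
G :  0  1  2  0  1  2  0  1  2  3  0  1  2  0  1  2
Heap A: G(11) = 1.
Heap B: G(15) = 2.
Combined Grundy value = 1 ⊕ 2 = 3.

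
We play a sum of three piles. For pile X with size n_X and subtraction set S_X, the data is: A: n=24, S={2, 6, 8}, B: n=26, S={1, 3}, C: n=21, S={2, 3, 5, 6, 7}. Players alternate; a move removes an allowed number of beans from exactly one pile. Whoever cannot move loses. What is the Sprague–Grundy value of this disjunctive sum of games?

2

Pile A, S = {2, 6, 8}:
G(0) = 0
G(1) = mex{} = 0
G(2) = mex{0} = 1
G(3) = mex{0} = 1
G(4) = mex{1} = 0
G(5) = mex{1} = 0
G(6) = mex{0,0} = 1
G(7) = mex{0,0} = 1
G(8) = mex{1,1,0} = 2
G(9) = mex{1,1,0} = 2
G(10) = mex{2,0,1} = 3
G(11) = mex{2,0,1} = 3
G(12) = mex{3,1,0} = 2
G(13) = mex{3,1,0} = 2
G(14) = mex{2,2,1} = 0
G(15) = mex{2,2,1} = 0
G(16) = mex{0,3,2} = 1
G(17) = mex{0,3,2} = 1
G(18) = mex{1,2,3} = 0
G(19) = mex{1,2,3} = 0
G(20) = mex{0,0,2} = 1
G(21) = mex{0,0,2} = 1
G(22) = mex{1,1,0} = 2
G(23) = mex{1,1,0} = 2
G(24) = mex{2,0,1} = 3
G_A(24) = 3.
Pile B, S = {1, 3}:
n :  0  1  2  3  4  5  6  7  8  9 10 11 12 13 14 15 16 17 18 19 20 21 22 23 24 25 26
G :  0  1  0  1  0  1  0  1  0  1  0  1  0  1  0  1  0  1  0  1  0  1  0  1  0  1  0
G_B(26) = 0.
Pile C, S = {2, 3, 5, 6, 7}:
G(0) = 0
G(1) = mex{} = 0
G(2) = mex{0} = 1
G(3) = mex{0,0} = 1
G(4) = mex{1,0} = 2
G(5) = mex{1,1,0} = 2
G(6) = mex{2,1,0,0} = 3
G(7) = mex{2,2,1,0,0} = 3
G(8) = mex{3,2,1,1,0} = 4
G(9) = mex{3,3,2,1,1} = 0
G(10) = mex{4,3,2,2,1} = 0
G(11) = mex{0,4,3,2,2} = 1
G(12) = mex{0,0,3,3,2} = 1
G(13) = mex{1,0,4,3,3} = 2
G(14) = mex{1,1,0,4,3} = 2
G(15) = mex{2,1,0,0,4} = 3
G(16) = mex{2,2,1,0,0} = 3
G(17) = mex{3,2,1,1,0} = 4
G(18) = mex{3,3,2,1,1} = 0
G(19) = mex{4,3,2,2,1} = 0
G(20) = mex{0,4,3,2,2} = 1
G(21) = mex{0,0,3,3,2} = 1
G_C(21) = 1.
Combined Grundy value = 3 ⊕ 0 ⊕ 1 = 2.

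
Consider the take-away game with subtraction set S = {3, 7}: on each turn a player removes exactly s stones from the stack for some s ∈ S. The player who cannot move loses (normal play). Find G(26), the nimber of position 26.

0

G(0) = 0
G(1) = mex{} = 0
G(2) = mex{} = 0
G(3) = mex{0} = 1
G(4) = mex{0} = 1
G(5) = mex{0} = 1
G(6) = mex{1} = 0
G(7) = mex{1,0} = 2
G(8) = mex{1,0} = 2
G(9) = mex{0,0} = 1
G(10) = mex{2,1} = 0
G(11) = mex{2,1} = 0
G(12) = mex{1,1} = 0
G(13) = mex{0,0} = 1
G(14) = mex{0,2} = 1
G(15) = mex{0,2} = 1
G(16) = mex{1,1} = 0
G(17) = mex{1,0} = 2
G(18) = mex{1,0} = 2
G(19) = mex{0,0} = 1
G(20) = mex{2,1} = 0
G(21) = mex{2,1} = 0
G(22) = mex{1,1} = 0
G(23) = mex{0,0} = 1
G(24) = mex{0,2} = 1
G(25) = mex{0,2} = 1
G(26) = mex{1,1} = 0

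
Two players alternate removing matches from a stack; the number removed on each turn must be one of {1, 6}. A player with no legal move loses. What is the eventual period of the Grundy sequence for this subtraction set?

n :  0  1  2  3  4  5  6  7  8  9 10 11 12 13 14 15
G :  0  1  0  1  0  1  2  0  1  0  1  0  1  2  0  1
G(n+7) = G(n) holds for n = 0,…,5 (a full window of length max(S) = 6), so the sequence is purely periodic with period 7.

7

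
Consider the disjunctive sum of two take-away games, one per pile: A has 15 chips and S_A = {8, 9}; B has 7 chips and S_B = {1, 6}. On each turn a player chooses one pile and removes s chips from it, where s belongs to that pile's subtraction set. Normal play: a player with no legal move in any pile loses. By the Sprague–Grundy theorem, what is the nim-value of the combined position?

Pile A, S = {8, 9}:
n :  0  1  2  3  4  5  6  7  8  9 10 11 12 13 14 15
G :  0  0  0  0  0  0  0  0  1  1  1  1  1  1  1  1
G_A(15) = 1.
Pile B, S = {1, 6}:
G(0) = 0
G(1) = mex{0} = 1
G(2) = mex{1} = 0
G(3) = mex{0} = 1
G(4) = mex{1} = 0
G(5) = mex{0} = 1
G(6) = mex{1,0} = 2
G(7) = mex{2,1} = 0
G_B(7) = 0.
Combined Grundy value = 1 ⊕ 0 = 1.

1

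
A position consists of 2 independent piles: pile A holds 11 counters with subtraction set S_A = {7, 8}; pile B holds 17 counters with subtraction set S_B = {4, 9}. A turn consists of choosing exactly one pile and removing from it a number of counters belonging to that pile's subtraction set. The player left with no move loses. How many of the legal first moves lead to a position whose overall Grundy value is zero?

0

Pile A, S = {7, 8}:
n :  0  1  2  3  4  5  6  7  8  9 10 11
G :  0  0  0  0  0  0  0  1  1  1  1  1
G_A(11) = 1.
Pile B, S = {4, 9}:
G(0) = 0
G(1) = mex{} = 0
G(2) = mex{} = 0
G(3) = mex{} = 0
G(4) = mex{0} = 1
G(5) = mex{0} = 1
G(6) = mex{0} = 1
G(7) = mex{0} = 1
G(8) = mex{1} = 0
G(9) = mex{1,0} = 2
G(10) = mex{1,0} = 2
G(11) = mex{1,0} = 2
G(12) = mex{0,0} = 1
G(13) = mex{2,1} = 0
G(14) = mex{2,1} = 0
G(15) = mex{2,1} = 0
G(16) = mex{1,1} = 0
G(17) = mex{0,0} = 1
G_B(17) = 1.
Combined Grundy value = 1 ⊕ 1 = 0.
A winning move leaves total XOR = 0, i.e. changes one component's Grundy value g to g ⊕ X where X is the current total.
Pile A: target g' = 1⊕0 = 1, but every legal move changes the Grundy value (mex property), so 0 moves.
Pile B: target g' = 1⊕0 = 1, but every legal move changes the Grundy value (mex property), so 0 moves.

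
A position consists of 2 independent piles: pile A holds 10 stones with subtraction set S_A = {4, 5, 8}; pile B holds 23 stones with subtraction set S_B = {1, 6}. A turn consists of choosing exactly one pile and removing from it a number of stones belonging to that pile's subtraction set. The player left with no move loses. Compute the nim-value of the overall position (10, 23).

Pile A, S = {4, 5, 8}:
n :  0  1  2  3  4  5  6  7  8  9 10
G :  0  0  0  0  1  1  1  1  2  2  2
G_A(10) = 2.
Pile B, S = {1, 6}:
n :  0  1  2  3  4  5  6  7  8  9 10 11 12 13 14 15 16 17 18 19 20 21 22 23
G :  0  1  0  1  0  1  2  0  1  0  1  0  1  2  0  1  0  1  0  1  2  0  1  0
G_B(23) = 0.
Combined Grundy value = 2 ⊕ 0 = 2.

2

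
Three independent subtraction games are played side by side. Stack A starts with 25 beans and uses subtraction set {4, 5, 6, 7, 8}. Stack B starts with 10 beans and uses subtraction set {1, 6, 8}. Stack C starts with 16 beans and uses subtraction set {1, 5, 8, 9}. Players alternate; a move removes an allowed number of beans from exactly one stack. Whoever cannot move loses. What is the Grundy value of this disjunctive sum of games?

1

Stack A, S = {4, 5, 6, 7, 8}:
G(0) = 0
G(1) = mex{} = 0
G(2) = mex{} = 0
G(3) = mex{} = 0
G(4) = mex{0} = 1
G(5) = mex{0,0} = 1
G(6) = mex{0,0,0} = 1
G(7) = mex{0,0,0,0} = 1
G(8) = mex{1,0,0,0,0} = 2
G(9) = mex{1,1,0,0,0} = 2
G(10) = mex{1,1,1,0,0} = 2
G(11) = mex{1,1,1,1,0} = 2
G(12) = mex{2,1,1,1,1} = 0
G(13) = mex{2,2,1,1,1} = 0
G(14) = mex{2,2,2,1,1} = 0
G(15) = mex{2,2,2,2,1} = 0
G(16) = mex{0,2,2,2,2} = 1
G(17) = mex{0,0,2,2,2} = 1
G(18) = mex{0,0,0,2,2} = 1
G(19) = mex{0,0,0,0,2} = 1
G(20) = mex{1,0,0,0,0} = 2
G(21) = mex{1,1,0,0,0} = 2
G(22) = mex{1,1,1,0,0} = 2
G(23) = mex{1,1,1,1,0} = 2
G(24) = mex{2,1,1,1,1} = 0
G(25) = mex{2,2,1,1,1} = 0
G_A(25) = 0.
Stack B, S = {1, 6, 8}:
n :  0  1  2  3  4  5  6  7  8  9 10
G :  0  1  0  1  0  1  2  0  1  0  1
G_B(10) = 1.
Stack C, S = {1, 5, 8, 9}:
G(0) = 0
G(1) = mex{0} = 1
G(2) = mex{1} = 0
G(3) = mex{0} = 1
G(4) = mex{1} = 0
G(5) = mex{0,0} = 1
G(6) = mex{1,1} = 0
G(7) = mex{0,0} = 1
G(8) = mex{1,1,0} = 2
G(9) = mex{2,0,1,0} = 3
G(10) = mex{3,1,0,1} = 2
G(11) = mex{2,0,1,0} = 3
G(12) = mex{3,1,0,1} = 2
G(13) = mex{2,2,1,0} = 3
G(14) = mex{3,3,0,1} = 2
G(15) = mex{2,2,1,0} = 3
G(16) = mex{3,3,2,1} = 0
G_C(16) = 0.
Combined Grundy value = 0 ⊕ 1 ⊕ 0 = 1.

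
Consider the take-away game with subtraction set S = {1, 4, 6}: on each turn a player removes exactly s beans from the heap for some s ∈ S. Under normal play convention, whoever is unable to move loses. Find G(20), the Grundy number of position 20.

n :  0  1  2  3  4  5  6  7  8  9 10 11 12 13 14 15 16 17 18 19 20
G :  0  1  0  1  2  0  1  0  1  2  0  1  0  1  2  0  1  0  1  2  0

0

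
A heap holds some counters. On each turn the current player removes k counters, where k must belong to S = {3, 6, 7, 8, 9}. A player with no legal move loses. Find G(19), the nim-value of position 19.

n :  0  1  2  3  4  5  6  7  8  9 10 11 12 13 14 15 16 17 18 19
G :  0  0  0  1  1  1  2  2  2  3  3  3  0  0  0  1  1  1  2  2

2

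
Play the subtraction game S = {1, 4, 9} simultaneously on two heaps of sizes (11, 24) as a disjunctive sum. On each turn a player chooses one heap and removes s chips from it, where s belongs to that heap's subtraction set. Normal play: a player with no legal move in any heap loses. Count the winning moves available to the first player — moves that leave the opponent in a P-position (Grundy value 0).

1

All heaps use S = {1, 4, 9}:
n :  0  1  2  3  4  5  6  7  8  9 10 11 12 13 14 15 16 17 18 19 20 21 22 23 24
G :  0  1  0  1  2  0  1  0  1  2  0  1  0  1  2  0  1  0  1  2  0  1  0  1  2
Heap A: G(11) = 1.
Heap B: G(24) = 2.
Combined Grundy value = 1 ⊕ 2 = 3.
A winning move leaves total XOR = 0, i.e. changes one component's Grundy value g to g ⊕ X where X is the current total.
Heap A: need g' = 1⊕3 = 2. Options: 11−1→G=0, 11−4→G=0, 11−9→G=0. Hits: 0.
Heap B: need g' = 2⊕3 = 1. Options: 24−1→G=1, 24−4→G=0, 24−9→G=0. Hits: 1.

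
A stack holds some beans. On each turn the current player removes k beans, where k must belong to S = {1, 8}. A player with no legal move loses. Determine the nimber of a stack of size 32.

n :  0  1  2  3  4  5  6  7  8  9 10 11 12 13 14 15 16 17 18 19 20 21 22 23 24 25 26 27 28 29 30 31 32
G :  0  1  0  1  0  1  0  1  2  0  1  0  1  0  1  0  1  2  0  1  0  1  0  1  0  1  2  0  1  0  1  0  1

1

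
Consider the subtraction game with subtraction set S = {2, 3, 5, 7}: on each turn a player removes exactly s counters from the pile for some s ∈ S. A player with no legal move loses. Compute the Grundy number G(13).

n :  0  1  2  3  4  5  6  7  8  9 10 11 12 13
G :  0  0  1  1  2  2  3  3  4  0  0  1  1  2

2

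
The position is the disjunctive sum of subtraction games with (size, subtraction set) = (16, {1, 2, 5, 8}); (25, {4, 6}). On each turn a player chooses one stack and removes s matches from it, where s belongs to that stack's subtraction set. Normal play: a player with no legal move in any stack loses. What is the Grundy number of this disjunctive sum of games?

Stack A, S = {1, 2, 5, 8}:
n :  0  1  2  3  4  5  6  7  8  9 10 11 12 13 14 15 16
G :  0  1  2  0  1  2  0  1  2  0  1  2  0  1  2  0  1
G_A(16) = 1.
Stack B, S = {4, 6}:
G(0) = 0
G(1) = mex{} = 0
G(2) = mex{} = 0
G(3) = mex{} = 0
G(4) = mex{0} = 1
G(5) = mex{0} = 1
G(6) = mex{0,0} = 1
G(7) = mex{0,0} = 1
G(8) = mex{1,0} = 2
G(9) = mex{1,0} = 2
G(10) = mex{1,1} = 0
G(11) = mex{1,1} = 0
G(12) = mex{2,1} = 0
G(13) = mex{2,1} = 0
G(14) = mex{0,2} = 1
G(15) = mex{0,2} = 1
G(16) = mex{0,0} = 1
G(17) = mex{0,0} = 1
G(18) = mex{1,0} = 2
G(19) = mex{1,0} = 2
G(20) = mex{1,1} = 0
G(21) = mex{1,1} = 0
G(22) = mex{2,1} = 0
G(23) = mex{2,1} = 0
G(24) = mex{0,2} = 1
G(25) = mex{0,2} = 1
G_B(25) = 1.
Combined Grundy value = 1 ⊕ 1 = 0.

0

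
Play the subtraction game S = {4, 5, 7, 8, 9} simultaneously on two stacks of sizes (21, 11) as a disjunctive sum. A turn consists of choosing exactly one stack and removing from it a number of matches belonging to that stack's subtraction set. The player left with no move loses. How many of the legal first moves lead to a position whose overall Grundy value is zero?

All stacks use S = {4, 5, 7, 8, 9}:
n :  0  1  2  3  4  5  6  7  8  9 10 11 12 13 14 15 16 17 18 19 20 21
G :  0  0  0  0  1  1  1  1  2  2  2  2  3  0  0  0  0  1  1  1  1  2
Stack A: G(21) = 2.
Stack B: G(11) = 2.
Combined Grundy value = 2 ⊕ 2 = 0.
A winning move leaves total XOR = 0, i.e. changes one component's Grundy value g to g ⊕ X where X is the current total.
Stack A: target g' = 2⊕0 = 2, but every legal move changes the Grundy value (mex property), so 0 moves.
Stack B: target g' = 2⊕0 = 2, but every legal move changes the Grundy value (mex property), so 0 moves.

0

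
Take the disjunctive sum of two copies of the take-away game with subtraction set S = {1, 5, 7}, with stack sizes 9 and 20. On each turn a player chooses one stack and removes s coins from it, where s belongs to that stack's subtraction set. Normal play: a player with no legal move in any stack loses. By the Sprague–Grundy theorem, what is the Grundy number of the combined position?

All stacks use S = {1, 5, 7}:
n :  0  1  2  3  4  5  6  7  8  9 10 11 12 13 14 15 16 17 18 19 20
G :  0  1  0  1  0  1  0  1  0  1  0  1  0  1  0  1  0  1  0  1  0
Stack A: G(9) = 1.
Stack B: G(20) = 0.
Combined Grundy value = 1 ⊕ 0 = 1.

1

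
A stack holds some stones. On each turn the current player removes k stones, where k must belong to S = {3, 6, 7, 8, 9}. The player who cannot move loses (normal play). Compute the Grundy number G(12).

0

n :  0  1  2  3  4  5  6  7  8  9 10 11 12
G :  0  0  0  1  1  1  2  2  2  3  3  3  0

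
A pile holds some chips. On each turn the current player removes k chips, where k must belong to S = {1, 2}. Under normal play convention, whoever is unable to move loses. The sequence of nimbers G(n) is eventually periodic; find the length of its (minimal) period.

G(0) = 0
G(1) = mex{0} = 1
G(2) = mex{1,0} = 2
G(3) = mex{2,1} = 0
G(4) = mex{0,2} = 1
G(5) = mex{1,0} = 2
G(6) = mex{2,1} = 0
G(7) = mex{0,2} = 1
G(8) = mex{1,0} = 2
G(9) = mex{2,1} = 0
G(10) = mex{0,2} = 1
G(11) = mex{1,0} = 2
G(12) = mex{2,1} = 0
G(13) = mex{0,2} = 1
G(14) = mex{1,0} = 2
G(n+3) = G(n) holds for n = 0,…,1 (a full window of length max(S) = 2), so the sequence is purely periodic with period 3.

3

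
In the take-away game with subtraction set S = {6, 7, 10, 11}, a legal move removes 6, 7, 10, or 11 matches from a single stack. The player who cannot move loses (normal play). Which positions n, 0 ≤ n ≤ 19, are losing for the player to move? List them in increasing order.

G(0) = 0
G(1) = mex{} = 0
G(2) = mex{} = 0
G(3) = mex{} = 0
G(4) = mex{} = 0
G(5) = mex{} = 0
G(6) = mex{0} = 1
G(7) = mex{0,0} = 1
G(8) = mex{0,0} = 1
G(9) = mex{0,0} = 1
G(10) = mex{0,0,0} = 1
G(11) = mex{0,0,0,0} = 1
G(12) = mex{1,0,0,0} = 2
G(13) = mex{1,1,0,0} = 2
G(14) = mex{1,1,0,0} = 2
G(15) = mex{1,1,0,0} = 2
G(16) = mex{1,1,1,0} = 2
G(17) = mex{1,1,1,1} = 0
G(18) = mex{2,1,1,1} = 0
G(19) = mex{2,2,1,1} = 0
P-positions are exactly the n with G(n) = 0.

0, 1, 2, 3, 4, 5, 17, 18, 19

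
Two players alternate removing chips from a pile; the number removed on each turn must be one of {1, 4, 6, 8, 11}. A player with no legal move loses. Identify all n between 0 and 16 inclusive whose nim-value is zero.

n :  0  1  2  3  4  5  6  7  8  9 10 11 12 13 14 15 16
G :  0  1  0  1  2  0  1  0  1  2  3  2  0  1  0  1  2
P-positions are exactly the n with G(n) = 0.

0, 2, 5, 7, 12, 14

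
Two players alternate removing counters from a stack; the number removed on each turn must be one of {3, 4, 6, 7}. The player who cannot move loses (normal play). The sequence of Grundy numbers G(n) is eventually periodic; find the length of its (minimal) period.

G(0) = 0
G(1) = mex{} = 0
G(2) = mex{} = 0
G(3) = mex{0} = 1
G(4) = mex{0,0} = 1
G(5) = mex{0,0} = 1
G(6) = mex{1,0,0} = 2
G(7) = mex{1,1,0,0} = 2
G(8) = mex{1,1,0,0} = 2
G(9) = mex{2,1,1,0} = 3
G(10) = mex{2,2,1,1} = 0
G(11) = mex{2,2,1,1} = 0
G(12) = mex{3,2,2,1} = 0
G(13) = mex{0,3,2,2} = 1
G(14) = mex{0,0,2,2} = 1
G(15) = mex{0,0,3,2} = 1
G(16) = mex{1,0,0,3} = 2
G(17) = mex{1,1,0,0} = 2
G(18) = mex{1,1,0,0} = 2
G(19) = mex{2,1,1,0} = 3
G(20) = mex{2,2,1,1} = 0
G(21) = mex{2,2,1,1} = 0
G(n+10) = G(n) holds for n = 0,…,6 (a full window of length max(S) = 7), so the sequence is purely periodic with period 10.

10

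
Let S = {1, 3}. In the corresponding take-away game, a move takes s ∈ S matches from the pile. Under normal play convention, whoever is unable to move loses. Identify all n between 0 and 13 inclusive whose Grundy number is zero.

0, 2, 4, 6, 8, 10, 12

G(0) = 0
G(1) = mex{0} = 1
G(2) = mex{1} = 0
G(3) = mex{0,0} = 1
G(4) = mex{1,1} = 0
G(5) = mex{0,0} = 1
G(6) = mex{1,1} = 0
G(7) = mex{0,0} = 1
G(8) = mex{1,1} = 0
G(9) = mex{0,0} = 1
G(10) = mex{1,1} = 0
G(11) = mex{0,0} = 1
G(12) = mex{1,1} = 0
G(13) = mex{0,0} = 1
P-positions are exactly the n with G(n) = 0.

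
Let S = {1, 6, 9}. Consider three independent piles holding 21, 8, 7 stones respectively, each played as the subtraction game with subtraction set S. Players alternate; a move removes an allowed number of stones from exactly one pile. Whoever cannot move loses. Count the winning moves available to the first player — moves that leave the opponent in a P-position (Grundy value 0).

All piles use S = {1, 6, 9}:
G(0) = 0
G(1) = mex{0} = 1
G(2) = mex{1} = 0
G(3) = mex{0} = 1
G(4) = mex{1} = 0
G(5) = mex{0} = 1
G(6) = mex{1,0} = 2
G(7) = mex{2,1} = 0
G(8) = mex{0,0} = 1
G(9) = mex{1,1,0} = 2
G(10) = mex{2,0,1} = 3
G(11) = mex{3,1,0} = 2
G(12) = mex{2,2,1} = 0
G(13) = mex{0,0,0} = 1
G(14) = mex{1,1,1} = 0
G(15) = mex{0,2,2} = 1
G(16) = mex{1,3,0} = 2
G(17) = mex{2,2,1} = 0
G(18) = mex{0,0,2} = 1
G(19) = mex{1,1,3} = 0
G(20) = mex{0,0,2} = 1
G(21) = mex{1,1,0} = 2
Pile A: G(21) = 2.
Pile B: G(8) = 1.
Pile C: G(7) = 0.
Combined Grundy value = 2 ⊕ 1 ⊕ 0 = 3.
A winning move leaves total XOR = 0, i.e. changes one component's Grundy value g to g ⊕ X where X is the current total.
Pile A: need g' = 2⊕3 = 1. Options: 21−1→G=1, 21−6→G=1, 21−9→G=0. Hits: 2.
Pile B: need g' = 1⊕3 = 2. Options: 8−1→G=0, 8−6→G=0. Hits: 0.
Pile C: need g' = 0⊕3 = 3. Options: 7−1→G=2, 7−6→G=1. Hits: 0.

2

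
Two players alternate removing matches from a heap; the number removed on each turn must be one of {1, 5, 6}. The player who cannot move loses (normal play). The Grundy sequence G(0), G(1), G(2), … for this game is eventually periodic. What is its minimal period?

n :  0  1  2  3  4  5  6  7  8  9 10 11 12 13 14 15 16 17 18 19 20 21 22 23
G :  0  1  0  1  0  1  2  3  2  3  2  0  1  0  1  0  1  2  3  2  3  2  0  1
G(n+11) = G(n) holds for n = 0,…,5 (a full window of length max(S) = 6), so the sequence is purely periodic with period 11.

11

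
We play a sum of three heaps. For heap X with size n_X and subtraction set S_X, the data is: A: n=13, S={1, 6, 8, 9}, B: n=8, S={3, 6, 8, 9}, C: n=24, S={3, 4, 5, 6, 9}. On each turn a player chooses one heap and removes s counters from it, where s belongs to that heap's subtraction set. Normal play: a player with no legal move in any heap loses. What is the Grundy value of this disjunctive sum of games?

Heap A, S = {1, 6, 8, 9}:
n :  0  1  2  3  4  5  6  7  8  9 10 11 12 13
G :  0  1  0  1  0  1  2  0  1  2  3  2  3  2
G_A(13) = 2.
Heap B, S = {3, 6, 8, 9}:
G(0) = 0
G(1) = mex{} = 0
G(2) = mex{} = 0
G(3) = mex{0} = 1
G(4) = mex{0} = 1
G(5) = mex{0} = 1
G(6) = mex{1,0} = 2
G(7) = mex{1,0} = 2
G(8) = mex{1,0,0} = 2
G_B(8) = 2.
Heap C, S = {3, 4, 5, 6, 9}:
n :  0  1  2  3  4  5  6  7  8  9 10 11 12 13 14 15 16 17 18 19 20 21 22 23 24
G :  0  0  0  1  1  1  2  2  2  3  3  3  0  0  0  1  1  1  2  2  2  3  3  3  0
G_C(24) = 0.
Combined Grundy value = 2 ⊕ 2 ⊕ 0 = 0.

0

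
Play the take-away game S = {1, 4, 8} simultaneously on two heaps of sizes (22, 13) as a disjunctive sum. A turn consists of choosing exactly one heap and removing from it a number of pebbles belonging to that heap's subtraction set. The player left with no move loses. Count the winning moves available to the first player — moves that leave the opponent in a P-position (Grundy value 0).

1

All heaps use S = {1, 4, 8}:
n :  0  1  2  3  4  5  6  7  8  9 10 11 12 13 14 15 16 17 18 19 20 21 22
G :  0  1  0  1  2  0  1  0  1  2  3  2  0  1  0  1  2  0  1  0  1  2  3
Heap A: G(22) = 3.
Heap B: G(13) = 1.
Combined Grundy value = 3 ⊕ 1 = 2.
A winning move leaves total XOR = 0, i.e. changes one component's Grundy value g to g ⊕ X where X is the current total.
Heap A: need g' = 3⊕2 = 1. Options: 22−1→G=2, 22−4→G=1, 22−8→G=0. Hits: 1.
Heap B: need g' = 1⊕2 = 3. Options: 13−1→G=0, 13−4→G=2, 13−8→G=0. Hits: 0.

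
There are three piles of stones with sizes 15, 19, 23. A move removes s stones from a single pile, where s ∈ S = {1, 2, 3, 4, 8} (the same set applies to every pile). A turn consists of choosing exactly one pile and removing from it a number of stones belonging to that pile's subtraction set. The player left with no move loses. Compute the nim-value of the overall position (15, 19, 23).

All piles use S = {1, 2, 3, 4, 8}:
n :  0  1  2  3  4  5  6  7  8  9 10 11 12 13 14 15 16 17 18 19 20 21 22 23
G :  0  1  2  3  4  0  1  2  3  4  0  1  2  3  4  0  1  2  3  4  0  1  2  3
Pile A: G(15) = 0.
Pile B: G(19) = 4.
Pile C: G(23) = 3.
Combined Grundy value = 0 ⊕ 4 ⊕ 3 = 7.

7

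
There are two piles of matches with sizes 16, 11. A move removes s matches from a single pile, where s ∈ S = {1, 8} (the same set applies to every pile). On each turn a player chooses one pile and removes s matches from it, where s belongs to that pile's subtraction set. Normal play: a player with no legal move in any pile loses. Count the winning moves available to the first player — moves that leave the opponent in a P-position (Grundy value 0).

All piles use S = {1, 8}:
G(0) = 0
G(1) = mex{0} = 1
G(2) = mex{1} = 0
G(3) = mex{0} = 1
G(4) = mex{1} = 0
G(5) = mex{0} = 1
G(6) = mex{1} = 0
G(7) = mex{0} = 1
G(8) = mex{1,0} = 2
G(9) = mex{2,1} = 0
G(10) = mex{0,0} = 1
G(11) = mex{1,1} = 0
G(12) = mex{0,0} = 1
G(13) = mex{1,1} = 0
G(14) = mex{0,0} = 1
G(15) = mex{1,1} = 0
G(16) = mex{0,2} = 1
Pile A: G(16) = 1.
Pile B: G(11) = 0.
Combined Grundy value = 1 ⊕ 0 = 1.
A winning move leaves total XOR = 0, i.e. changes one component's Grundy value g to g ⊕ X where X is the current total.
Pile A: need g' = 1⊕1 = 0. Options: 16−1→G=0, 16−8→G=2. Hits: 1.
Pile B: need g' = 0⊕1 = 1. Options: 11−1→G=1, 11−8→G=1. Hits: 2.

3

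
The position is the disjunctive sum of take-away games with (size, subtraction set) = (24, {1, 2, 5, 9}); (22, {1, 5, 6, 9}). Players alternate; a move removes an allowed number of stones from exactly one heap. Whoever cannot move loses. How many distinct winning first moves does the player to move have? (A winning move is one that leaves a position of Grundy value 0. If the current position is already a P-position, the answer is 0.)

4

Heap A, S = {1, 2, 5, 9}:
G(0) = 0
G(1) = mex{0} = 1
G(2) = mex{1,0} = 2
G(3) = mex{2,1} = 0
G(4) = mex{0,2} = 1
G(5) = mex{1,0,0} = 2
G(6) = mex{2,1,1} = 0
G(7) = mex{0,2,2} = 1
G(8) = mex{1,0,0} = 2
G(9) = mex{2,1,1,0} = 3
G(10) = mex{3,2,2,1} = 0
G(11) = mex{0,3,0,2} = 1
G(12) = mex{1,0,1,0} = 2
G(13) = mex{2,1,2,1} = 0
G(14) = mex{0,2,3,2} = 1
G(15) = mex{1,0,0,0} = 2
G(16) = mex{2,1,1,1} = 0
G(17) = mex{0,2,2,2} = 1
G(18) = mex{1,0,0,3} = 2
G(19) = mex{2,1,1,0} = 3
G(20) = mex{3,2,2,1} = 0
G(21) = mex{0,3,0,2} = 1
G(22) = mex{1,0,1,0} = 2
G(23) = mex{2,1,2,1} = 0
G(24) = mex{0,2,3,2} = 1
G_A(24) = 1.
Heap B, S = {1, 5, 6, 9}:
n :  0  1  2  3  4  5  6  7  8  9 10 11 12 13 14 15 16 17 18 19 20 21 22
G :  0  1  0  1  0  1  2  3  2  3  2  3  0  1  0  1  0  1  2  3  2  3  2
G_B(22) = 2.
Combined Grundy value = 1 ⊕ 2 = 3.
A winning move leaves total XOR = 0, i.e. changes one component's Grundy value g to g ⊕ X where X is the current total.
Heap A: need g' = 1⊕3 = 2. Options: 24−1→G=0, 24−2→G=2, 24−5→G=3, 24−9→G=2. Hits: 2.
Heap B: need g' = 2⊕3 = 1. Options: 22−1→G=3, 22−5→G=1, 22−6→G=0, 22−9→G=1. Hits: 2.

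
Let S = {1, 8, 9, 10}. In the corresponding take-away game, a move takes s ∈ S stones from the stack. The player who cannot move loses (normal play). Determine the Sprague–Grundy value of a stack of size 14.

G(0) = 0
G(1) = mex{0} = 1
G(2) = mex{1} = 0
G(3) = mex{0} = 1
G(4) = mex{1} = 0
G(5) = mex{0} = 1
G(6) = mex{1} = 0
G(7) = mex{0} = 1
G(8) = mex{1,0} = 2
G(9) = mex{2,1,0} = 3
G(10) = mex{3,0,1,0} = 2
G(11) = mex{2,1,0,1} = 3
G(12) = mex{3,0,1,0} = 2
G(13) = mex{2,1,0,1} = 3
G(14) = mex{3,0,1,0} = 2

2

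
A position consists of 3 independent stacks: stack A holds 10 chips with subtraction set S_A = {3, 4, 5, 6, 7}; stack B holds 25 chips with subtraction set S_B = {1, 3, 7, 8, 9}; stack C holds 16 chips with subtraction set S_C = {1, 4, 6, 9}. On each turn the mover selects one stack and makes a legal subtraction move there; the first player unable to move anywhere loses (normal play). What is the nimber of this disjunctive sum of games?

Stack A, S = {3, 4, 5, 6, 7}:
G(0) = 0
G(1) = mex{} = 0
G(2) = mex{} = 0
G(3) = mex{0} = 1
G(4) = mex{0,0} = 1
G(5) = mex{0,0,0} = 1
G(6) = mex{1,0,0,0} = 2
G(7) = mex{1,1,0,0,0} = 2
G(8) = mex{1,1,1,0,0} = 2
G(9) = mex{2,1,1,1,0} = 3
G(10) = mex{2,2,1,1,1} = 0
G_A(10) = 0.
Stack B, S = {1, 3, 7, 8, 9}:
n :  0  1  2  3  4  5  6  7  8  9 10 11 12 13 14 15 16 17 18 19 20 21 22 23 24 25
G :  0  1  0  1  0  1  0  1  2  3  2  3  2  3  2  3  0  1  0  1  0  1  0  1  2  3
G_B(25) = 3.
Stack C, S = {1, 4, 6, 9}:
n :  0  1  2  3  4  5  6  7  8  9 10 11 12 13 14 15 16
G :  0  1  0  1  2  0  1  0  1  2  0  1  0  1  2  0  1
G_C(16) = 1.
Combined Grundy value = 0 ⊕ 3 ⊕ 1 = 2.

2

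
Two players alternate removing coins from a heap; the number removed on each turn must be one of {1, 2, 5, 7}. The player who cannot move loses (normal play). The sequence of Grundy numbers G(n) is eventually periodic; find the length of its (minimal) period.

G(0) = 0
G(1) = mex{0} = 1
G(2) = mex{1,0} = 2
G(3) = mex{2,1} = 0
G(4) = mex{0,2} = 1
G(5) = mex{1,0,0} = 2
G(6) = mex{2,1,1} = 0
G(7) = mex{0,2,2,0} = 1
G(8) = mex{1,0,0,1} = 2
G(9) = mex{2,1,1,2} = 0
G(10) = mex{0,2,2,0} = 1
G(11) = mex{1,0,0,1} = 2
G(12) = mex{2,1,1,2} = 0
G(13) = mex{0,2,2,0} = 1
G(14) = mex{1,0,0,1} = 2
G(n+3) = G(n) holds for n = 0,…,6 (a full window of length max(S) = 7), so the sequence is purely periodic with period 3.

3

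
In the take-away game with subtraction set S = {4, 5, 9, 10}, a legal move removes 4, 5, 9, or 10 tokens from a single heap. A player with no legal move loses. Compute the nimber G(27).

n :  0  1  2  3  4  5  6  7  8  9 10 11 12 13 14 15 16 17 18 19 20 21 22 23 24 25 26 27
G :  0  0  0  0  1  1  1  1  2  2  2  2  3  3  0  0  0  0  1  1  1  1  2  2  2  2  3  3

3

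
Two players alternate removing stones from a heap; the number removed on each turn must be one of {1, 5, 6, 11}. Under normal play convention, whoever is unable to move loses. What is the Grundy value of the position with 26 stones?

0

G(0) = 0
G(1) = mex{0} = 1
G(2) = mex{1} = 0
G(3) = mex{0} = 1
G(4) = mex{1} = 0
G(5) = mex{0,0} = 1
G(6) = mex{1,1,0} = 2
G(7) = mex{2,0,1} = 3
G(8) = mex{3,1,0} = 2
G(9) = mex{2,0,1} = 3
G(10) = mex{3,1,0} = 2
G(11) = mex{2,2,1,0} = 3
G(12) = mex{3,3,2,1} = 0
G(13) = mex{0,2,3,0} = 1
G(14) = mex{1,3,2,1} = 0
G(15) = mex{0,2,3,0} = 1
G(16) = mex{1,3,2,1} = 0
G(17) = mex{0,0,3,2} = 1
G(18) = mex{1,1,0,3} = 2
G(19) = mex{2,0,1,2} = 3
G(20) = mex{3,1,0,3} = 2
G(21) = mex{2,0,1,2} = 3
G(22) = mex{3,1,0,3} = 2
G(23) = mex{2,2,1,0} = 3
G(24) = mex{3,3,2,1} = 0
G(25) = mex{0,2,3,0} = 1
G(26) = mex{1,3,2,1} = 0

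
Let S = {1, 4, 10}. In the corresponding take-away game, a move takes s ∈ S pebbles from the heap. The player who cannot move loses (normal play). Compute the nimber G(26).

G(0) = 0
G(1) = mex{0} = 1
G(2) = mex{1} = 0
G(3) = mex{0} = 1
G(4) = mex{1,0} = 2
G(5) = mex{2,1} = 0
G(6) = mex{0,0} = 1
G(7) = mex{1,1} = 0
G(8) = mex{0,2} = 1
G(9) = mex{1,0} = 2
G(10) = mex{2,1,0} = 3
G(11) = mex{3,0,1} = 2
G(12) = mex{2,1,0} = 3
G(13) = mex{3,2,1} = 0
G(14) = mex{0,3,2} = 1
G(15) = mex{1,2,0} = 3
G(16) = mex{3,3,1} = 0
G(17) = mex{0,0,0} = 1
G(18) = mex{1,1,1} = 0
G(19) = mex{0,3,2} = 1
G(20) = mex{1,0,3} = 2
G(21) = mex{2,1,2} = 0
G(22) = mex{0,0,3} = 1
G(23) = mex{1,1,0} = 2
G(24) = mex{2,2,1} = 0
G(25) = mex{0,0,3} = 1
G(26) = mex{1,1,0} = 2

2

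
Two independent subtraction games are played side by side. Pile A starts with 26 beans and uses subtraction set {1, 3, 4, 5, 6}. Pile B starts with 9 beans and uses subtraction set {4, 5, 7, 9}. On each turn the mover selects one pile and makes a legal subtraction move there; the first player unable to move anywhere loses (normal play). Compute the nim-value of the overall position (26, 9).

6

Pile A, S = {1, 3, 4, 5, 6}:
n :  0  1  2  3  4  5  6  7  8  9 10 11 12 13 14 15 16 17 18 19 20 21 22 23 24 25 26
G :  0  1  0  1  2  3  2  3  4  0  1  0  1  2  3  2  3  4  0  1  0  1  2  3  2  3  4
G_A(26) = 4.
Pile B, S = {4, 5, 7, 9}:
G(0) = 0
G(1) = mex{} = 0
G(2) = mex{} = 0
G(3) = mex{} = 0
G(4) = mex{0} = 1
G(5) = mex{0,0} = 1
G(6) = mex{0,0} = 1
G(7) = mex{0,0,0} = 1
G(8) = mex{1,0,0} = 2
G(9) = mex{1,1,0,0} = 2
G_B(9) = 2.
Combined Grundy value = 4 ⊕ 2 = 6.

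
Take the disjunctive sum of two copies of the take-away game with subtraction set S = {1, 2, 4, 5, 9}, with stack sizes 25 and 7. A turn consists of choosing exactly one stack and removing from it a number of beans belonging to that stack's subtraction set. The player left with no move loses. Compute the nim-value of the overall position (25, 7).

All stacks use S = {1, 2, 4, 5, 9}:
n :  0  1  2  3  4  5  6  7  8  9 10 11 12 13 14 15 16 17 18 19 20 21 22 23 24 25
G :  0  1  2  0  1  2  0  1  2  3  4  5  3  0  1  2  0  1  2  0  1  2  3  4  5  3
Stack A: G(25) = 3.
Stack B: G(7) = 1.
Combined Grundy value = 3 ⊕ 1 = 2.

2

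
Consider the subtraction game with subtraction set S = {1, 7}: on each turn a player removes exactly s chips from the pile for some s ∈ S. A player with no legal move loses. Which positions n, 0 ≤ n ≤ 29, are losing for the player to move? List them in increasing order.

0, 2, 4, 6, 8, 10, 12, 14, 16, 18, 20, 22, 24, 26, 28

G(0) = 0
G(1) = mex{0} = 1
G(2) = mex{1} = 0
G(3) = mex{0} = 1
G(4) = mex{1} = 0
G(5) = mex{0} = 1
G(6) = mex{1} = 0
G(7) = mex{0,0} = 1
G(8) = mex{1,1} = 0
G(9) = mex{0,0} = 1
G(10) = mex{1,1} = 0
G(11) = mex{0,0} = 1
G(12) = mex{1,1} = 0
G(13) = mex{0,0} = 1
G(14) = mex{1,1} = 0
G(15) = mex{0,0} = 1
G(16) = mex{1,1} = 0
G(17) = mex{0,0} = 1
G(18) = mex{1,1} = 0
G(19) = mex{0,0} = 1
G(20) = mex{1,1} = 0
G(21) = mex{0,0} = 1
G(22) = mex{1,1} = 0
G(23) = mex{0,0} = 1
G(24) = mex{1,1} = 0
G(25) = mex{0,0} = 1
G(26) = mex{1,1} = 0
G(27) = mex{0,0} = 1
G(28) = mex{1,1} = 0
G(29) = mex{0,0} = 1
P-positions are exactly the n with G(n) = 0.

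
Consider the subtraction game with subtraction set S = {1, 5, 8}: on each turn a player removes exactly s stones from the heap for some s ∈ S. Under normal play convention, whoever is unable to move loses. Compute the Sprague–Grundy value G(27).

n :  0  1  2  3  4  5  6  7  8  9 10 11 12 13 14 15 16 17 18 19 20 21 22 23 24 25 26 27
G :  0  1  0  1  0  1  0  1  2  3  2  3  2  0  1  0  1  0  1  0  1  2  3  2  3  2  0  1

1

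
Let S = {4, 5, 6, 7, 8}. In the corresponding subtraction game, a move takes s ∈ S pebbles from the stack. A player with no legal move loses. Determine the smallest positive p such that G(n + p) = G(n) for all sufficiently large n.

G(0) = 0
G(1) = mex{} = 0
G(2) = mex{} = 0
G(3) = mex{} = 0
G(4) = mex{0} = 1
G(5) = mex{0,0} = 1
G(6) = mex{0,0,0} = 1
G(7) = mex{0,0,0,0} = 1
G(8) = mex{1,0,0,0,0} = 2
G(9) = mex{1,1,0,0,0} = 2
G(10) = mex{1,1,1,0,0} = 2
G(11) = mex{1,1,1,1,0} = 2
G(12) = mex{2,1,1,1,1} = 0
G(13) = mex{2,2,1,1,1} = 0
G(14) = mex{2,2,2,1,1} = 0
G(15) = mex{2,2,2,2,1} = 0
G(16) = mex{0,2,2,2,2} = 1
G(17) = mex{0,0,2,2,2} = 1
G(18) = mex{0,0,0,2,2} = 1
G(19) = mex{0,0,0,0,2} = 1
G(20) = mex{1,0,0,0,0} = 2
G(21) = mex{1,1,0,0,0} = 2
G(22) = mex{1,1,1,0,0} = 2
G(23) = mex{1,1,1,1,0} = 2
G(24) = mex{2,1,1,1,1} = 0
G(25) = mex{2,2,1,1,1} = 0
G(n+12) = G(n) holds for n = 0,…,7 (a full window of length max(S) = 8), so the sequence is purely periodic with period 12.

12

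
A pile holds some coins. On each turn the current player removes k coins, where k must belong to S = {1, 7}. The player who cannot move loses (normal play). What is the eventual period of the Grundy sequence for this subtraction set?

2

n :  0  1  2  3  4  5  6  7  8  9 10 11 12 13 14
G :  0  1  0  1  0  1  0  1  0  1  0  1  0  1  0
G(n+2) = G(n) holds for n = 0,…,6 (a full window of length max(S) = 7), so the sequence is purely periodic with period 2.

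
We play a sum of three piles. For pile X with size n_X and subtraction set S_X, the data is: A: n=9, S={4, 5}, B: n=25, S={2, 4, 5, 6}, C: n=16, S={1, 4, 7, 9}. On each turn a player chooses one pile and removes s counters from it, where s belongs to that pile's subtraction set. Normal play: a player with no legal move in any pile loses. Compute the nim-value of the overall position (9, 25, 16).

0

Pile A, S = {4, 5}:
n : 0 1 2 3 4 5 6 7 8 9
G : 0 0 0 0 1 1 1 1 2 0
G_A(9) = 0.
Pile B, S = {2, 4, 5, 6}:
n :  0  1  2  3  4  5  6  7  8  9 10 11 12 13 14 15 16 17 18 19 20 21 22 23 24 25
G :  0  0  1  1  2  2  3  3  0  0  1  1  2  2  3  3  0  0  1  1  2  2  3  3  0  0
G_B(25) = 0.
Pile C, S = {1, 4, 7, 9}:
G(0) = 0
G(1) = mex{0} = 1
G(2) = mex{1} = 0
G(3) = mex{0} = 1
G(4) = mex{1,0} = 2
G(5) = mex{2,1} = 0
G(6) = mex{0,0} = 1
G(7) = mex{1,1,0} = 2
G(8) = mex{2,2,1} = 0
G(9) = mex{0,0,0,0} = 1
G(10) = mex{1,1,1,1} = 0
G(11) = mex{0,2,2,0} = 1
G(12) = mex{1,0,0,1} = 2
G(13) = mex{2,1,1,2} = 0
G(14) = mex{0,0,2,0} = 1
G(15) = mex{1,1,0,1} = 2
G(16) = mex{2,2,1,2} = 0
G_C(16) = 0.
Combined Grundy value = 0 ⊕ 0 ⊕ 0 = 0.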